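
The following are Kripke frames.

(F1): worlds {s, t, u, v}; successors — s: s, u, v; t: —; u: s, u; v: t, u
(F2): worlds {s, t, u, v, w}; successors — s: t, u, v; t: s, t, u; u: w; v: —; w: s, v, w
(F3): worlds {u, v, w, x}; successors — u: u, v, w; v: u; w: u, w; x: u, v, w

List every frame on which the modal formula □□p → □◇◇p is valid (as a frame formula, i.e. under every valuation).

The schema corresponds to a generalized confluence (Geach) condition: ∀x ∀z (xRz → ∃w (xR²w ∧ zR²w)).
(F1): fails — vRt but no w with vR²w and tR²w.
(F2): fails — sRv but no w* with sR²w* and vR²w*.
(F3): satisfies the condition.
Valid on: (F3).

(F3)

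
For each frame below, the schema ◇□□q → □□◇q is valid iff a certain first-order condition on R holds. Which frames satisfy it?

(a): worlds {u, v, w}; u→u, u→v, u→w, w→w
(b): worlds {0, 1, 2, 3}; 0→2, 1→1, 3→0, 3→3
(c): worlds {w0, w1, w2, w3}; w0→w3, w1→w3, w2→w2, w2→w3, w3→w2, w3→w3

(c)

The schema corresponds to a generalized confluence (Geach) condition: ∀x ∀y ∀z ((xRy ∧ xR²z) → ∃w (yR²w ∧ zRw)).
(a): fails — uRu, uR²v but no t with uR²t and vRt.
(b): fails — 3R0, 3R²0 but no w with 0R²w and 0Rw.
(c): holds.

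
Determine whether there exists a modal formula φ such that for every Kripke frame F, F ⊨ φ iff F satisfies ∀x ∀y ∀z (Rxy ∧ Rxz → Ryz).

Yes — defined by ◇r → □◇r

This is a Sahlqvist condition; the 5 axiom ◇r → □◇r defines it.
Suppose ◇r→□◇r is valid. Take Rxy, Rxz and set V(r)={y}. Then ◇r at x, so □◇r at x, so ◇r at z, so some w with Rzw has r; w=y, i.e. Rzy. By symmetry of the argument, Ryz.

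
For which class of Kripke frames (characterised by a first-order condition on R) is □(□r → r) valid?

shift-reflexivity: ∀x ∀y (Rxy → Ryy)

Suppose □(□r→r) is valid. Take Rxy and set V(r)={w : Ryw}. Then at y, □r holds; since □(□r→r) at x, □r→r at y, so r at y, i.e. Ryy.
The converse is a direct semantic check.
So the correspondent is shift-reflexivity.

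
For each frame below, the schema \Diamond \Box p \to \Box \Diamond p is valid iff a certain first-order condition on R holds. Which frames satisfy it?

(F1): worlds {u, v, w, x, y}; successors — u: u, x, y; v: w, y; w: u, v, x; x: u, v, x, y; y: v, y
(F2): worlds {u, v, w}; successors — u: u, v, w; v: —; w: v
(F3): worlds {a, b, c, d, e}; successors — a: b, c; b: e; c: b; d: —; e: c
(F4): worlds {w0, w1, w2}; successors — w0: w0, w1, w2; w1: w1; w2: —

The schema corresponds to convergence: \forall x \forall y \forall z (Rxy \wedge Rxz \to \exists w (Ryw \wedge Rzw)).
(F1): holds.
(F2): fails — Ruv and Ruv but v and v have no common successor.
(F3): fails — Rab and Rac but b and c have no common successor.
(F4): fails — Rw0w1 and Rw0w2 but w1 and w2 have no common successor.

(F1)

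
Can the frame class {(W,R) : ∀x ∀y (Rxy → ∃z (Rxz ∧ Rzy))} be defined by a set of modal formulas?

Yes, by □□q → □q

The condition is density. A defining modal formula is □□q → □q.
Suppose □□q→□q is valid. Take Rxy and set V(q)={w : xR²w}. Then □□q at x, so □q at x, so q at y, i.e. ∃z(Rxz∧Rzy).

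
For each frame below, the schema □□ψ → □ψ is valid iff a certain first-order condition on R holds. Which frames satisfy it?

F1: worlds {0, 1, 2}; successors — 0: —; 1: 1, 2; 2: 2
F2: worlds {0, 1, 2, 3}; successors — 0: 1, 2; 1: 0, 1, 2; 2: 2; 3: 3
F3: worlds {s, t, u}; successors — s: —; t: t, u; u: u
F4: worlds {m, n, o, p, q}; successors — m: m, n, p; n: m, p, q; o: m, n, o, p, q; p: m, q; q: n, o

This is the axiom for density; its first-order frame correspondent is ∀x ∀y (Rxy → ∃z (Rxz ∧ Rzy)).
F1: ✓.
F2: ✓.
F3: ✓.
F4: fails — Rpq but no z with Rpz and Rzq.
Valid on: F1, F2, F3.

F1, F2, F3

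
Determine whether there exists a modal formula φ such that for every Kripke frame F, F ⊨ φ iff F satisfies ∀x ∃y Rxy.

The condition is seriality. A defining modal formula is □q → ◇q.
Suppose □q→◇q is valid. At any x set V(q)=W. Then □q at x, so ◇q at x, so x has a successor.

Yes — defined by □q → ◇q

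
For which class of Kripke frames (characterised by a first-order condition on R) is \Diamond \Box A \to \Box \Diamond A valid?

Convergence

This schema is the .2 axiom.
It corresponds to convergence: \forall x \forall y \forall z (Rxy \wedge Rxz \to \exists w (Ryw \wedge Rzw)).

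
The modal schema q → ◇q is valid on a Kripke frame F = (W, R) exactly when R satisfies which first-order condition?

Reflexivity

Replacing q by ¬q and contraposing gives the equivalent schema □q → q.
Suppose □q→q is valid. At any x set V(q)={w : Rxw}. Then □q holds at x, so q holds at x, i.e. Rxx.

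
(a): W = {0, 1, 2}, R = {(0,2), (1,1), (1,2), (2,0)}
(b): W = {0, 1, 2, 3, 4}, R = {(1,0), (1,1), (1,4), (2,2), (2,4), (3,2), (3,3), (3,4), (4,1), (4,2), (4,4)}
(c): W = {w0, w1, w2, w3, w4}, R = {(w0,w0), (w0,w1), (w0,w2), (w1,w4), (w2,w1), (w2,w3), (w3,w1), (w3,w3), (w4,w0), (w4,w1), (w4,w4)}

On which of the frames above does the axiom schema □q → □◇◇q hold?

(a), (c)

The schema corresponds to a generalized confluence (Geach) condition: ∀x ∀z (xRz → ∃w (xRw ∧ zR²w)).
(a): condition met.
(b): fails — 1R0 but no w with 1Rw and 0R²w.
(c): condition met.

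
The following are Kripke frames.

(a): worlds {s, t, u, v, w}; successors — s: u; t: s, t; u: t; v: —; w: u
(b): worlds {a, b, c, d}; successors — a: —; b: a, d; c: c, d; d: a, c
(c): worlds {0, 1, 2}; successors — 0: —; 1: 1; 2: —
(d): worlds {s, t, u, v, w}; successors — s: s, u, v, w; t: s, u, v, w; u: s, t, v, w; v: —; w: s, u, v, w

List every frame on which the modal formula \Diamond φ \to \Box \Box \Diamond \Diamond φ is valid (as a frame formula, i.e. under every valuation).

(c)

This is the axiom for a generalized confluence (Geach) condition; its first-order frame correspondent is \forall x \forall y \forall z ((xRy \wedge x R^2 z) \to \exists w (y = w \wedge z R^2 w)).
(a): fails — tRs, tR²s but no w* with s=w* and sR²w*.
(b): fails — bRa, bR²a but no w with a=w and aR²w.
(c): satisfies the condition.
(d): fails — sRs, sR²v but no w* with s=w* and vR²w*.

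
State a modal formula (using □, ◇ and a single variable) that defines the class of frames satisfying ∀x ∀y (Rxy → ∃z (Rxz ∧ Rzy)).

□□r → □r

This is density; the standard corresponding axiom is C4: □□r → □r.
Suppose □□r→□r is valid. Take Rxy and set V(r)={w : xR²w}. Then □□r at x, so □r at x, so r at y, i.e. ∃z(Rxz∧Rzy).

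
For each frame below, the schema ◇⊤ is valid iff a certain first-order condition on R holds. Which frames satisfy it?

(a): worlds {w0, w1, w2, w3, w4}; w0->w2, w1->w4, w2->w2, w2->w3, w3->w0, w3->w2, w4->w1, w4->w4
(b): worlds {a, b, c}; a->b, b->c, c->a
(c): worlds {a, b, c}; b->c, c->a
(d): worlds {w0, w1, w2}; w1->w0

This is the axiom for seriality; its first-order frame correspondent is ∀x ∃y Rxy.
(a): condition met.
(b): condition met.
(c): fails — world a has no successor.
(d): fails — world w0 has no successor.

(a), (b)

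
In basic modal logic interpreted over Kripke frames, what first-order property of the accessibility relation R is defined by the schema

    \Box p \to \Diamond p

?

seriality: \forall x \exists y Rxy

This is the D axiom.
It corresponds to seriality: \forall x \exists y Rxy.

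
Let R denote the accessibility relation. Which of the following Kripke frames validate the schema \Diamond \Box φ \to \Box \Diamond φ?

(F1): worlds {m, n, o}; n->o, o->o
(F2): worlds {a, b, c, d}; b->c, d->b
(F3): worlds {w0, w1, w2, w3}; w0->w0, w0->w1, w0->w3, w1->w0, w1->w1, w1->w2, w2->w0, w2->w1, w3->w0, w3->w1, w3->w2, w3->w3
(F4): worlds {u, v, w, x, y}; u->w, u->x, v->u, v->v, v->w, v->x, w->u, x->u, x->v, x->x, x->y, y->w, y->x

This is the axiom for convergence; its first-order frame correspondent is \forall x \forall y \forall z (Rxy \wedge Rxz \to \exists w (Ryw \wedge Rzw)).
(F1): holds.
(F2): fails — Rbc and Rbc but c and c have no common successor.
(F3): holds.
(F4): fails — Rvw and Rvu but w and u have no common successor.

(F1), (F3)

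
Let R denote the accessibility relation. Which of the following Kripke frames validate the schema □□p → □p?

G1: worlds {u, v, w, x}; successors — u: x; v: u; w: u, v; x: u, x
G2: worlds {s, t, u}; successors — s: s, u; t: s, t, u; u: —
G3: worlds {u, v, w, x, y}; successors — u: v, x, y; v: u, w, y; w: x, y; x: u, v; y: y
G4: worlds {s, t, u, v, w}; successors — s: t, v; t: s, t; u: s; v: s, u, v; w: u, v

Frame correspondent (Sahlqvist): ∀x ∀y (Rxy → ∃z (Rxz ∧ Rzy)) — i.e. density.
G1: fails — Rvu but no z with Rvz and Rzu.
G2: condition met.
G3: fails — Rwx but no z with Rwz and Rzx.
G4: fails — Rus but no z with Ruz and Rzs.

G2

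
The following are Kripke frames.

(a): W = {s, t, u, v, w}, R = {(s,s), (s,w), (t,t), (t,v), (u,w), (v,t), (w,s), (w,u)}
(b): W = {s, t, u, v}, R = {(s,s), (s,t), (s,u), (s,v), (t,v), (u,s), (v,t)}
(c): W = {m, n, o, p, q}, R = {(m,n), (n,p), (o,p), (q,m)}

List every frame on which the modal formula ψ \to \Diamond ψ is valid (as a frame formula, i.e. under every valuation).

none

Frame correspondent (Sahlqvist): \forall x Rxx — i.e. reflexivity.
(a): fails — world u does not see itself.
(b): fails — world t does not see itself.
(c): fails — world m does not see itself.
Valid on no frame.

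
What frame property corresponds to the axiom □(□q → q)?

shift-reflexivity: ∀x ∀y (Rxy → Ryy)

This is the T□ axiom.
Its frame correspondent is shift-reflexivity — ∀x ∀y (Rxy → Ryy).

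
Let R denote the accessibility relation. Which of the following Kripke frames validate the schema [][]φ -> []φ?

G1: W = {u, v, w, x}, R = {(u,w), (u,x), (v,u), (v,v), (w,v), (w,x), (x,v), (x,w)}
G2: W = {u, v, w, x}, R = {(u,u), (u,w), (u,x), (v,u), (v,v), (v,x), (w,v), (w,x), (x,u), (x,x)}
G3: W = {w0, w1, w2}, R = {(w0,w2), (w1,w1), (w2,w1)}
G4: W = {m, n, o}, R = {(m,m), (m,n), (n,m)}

G2, G4

Frame correspondent (Sahlqvist): forall x forall y (Rxy -> exists z (Rxz & Rzy)) — i.e. density.
G1: fails — Rxw but no z with Rxz and Rzw.
G2: holds.
G3: fails — Rw0w2 but no z with Rw0z and Rzw2.
G4: holds.
Valid on: G2, G4.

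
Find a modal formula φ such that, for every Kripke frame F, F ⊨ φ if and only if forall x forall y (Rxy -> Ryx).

p → □◇p

The condition is symmetry. The B schema p → □◇p defines it.
Suppose p→□◇p is valid. Take Rxy and set V(p)={x}. Then p at x, so □◇p at x, so ◇p at y, so some z with Ryz has p; z=x, i.e. Ryx.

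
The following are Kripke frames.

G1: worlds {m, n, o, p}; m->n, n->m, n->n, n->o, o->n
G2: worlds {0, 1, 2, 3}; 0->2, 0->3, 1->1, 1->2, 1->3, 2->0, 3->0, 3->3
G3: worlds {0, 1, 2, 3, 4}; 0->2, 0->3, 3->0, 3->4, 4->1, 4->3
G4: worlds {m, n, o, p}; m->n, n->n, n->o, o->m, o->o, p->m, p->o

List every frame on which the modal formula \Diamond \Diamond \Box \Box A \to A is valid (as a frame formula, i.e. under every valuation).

Frame correspondent (Sahlqvist): \forall x \forall y (x R^2 y \to \exists w (y R^2 w \wedge x = w)) — i.e. a generalized confluence (Geach) condition.
G1: holds.
G2: fails — 1R²0 but no w with 0R²w and 1=w.
G3: fails — 3R²1 but no w with 1R²w and 3=w.
G4: fails — pR²m but no w with mR²w and p=w.

G1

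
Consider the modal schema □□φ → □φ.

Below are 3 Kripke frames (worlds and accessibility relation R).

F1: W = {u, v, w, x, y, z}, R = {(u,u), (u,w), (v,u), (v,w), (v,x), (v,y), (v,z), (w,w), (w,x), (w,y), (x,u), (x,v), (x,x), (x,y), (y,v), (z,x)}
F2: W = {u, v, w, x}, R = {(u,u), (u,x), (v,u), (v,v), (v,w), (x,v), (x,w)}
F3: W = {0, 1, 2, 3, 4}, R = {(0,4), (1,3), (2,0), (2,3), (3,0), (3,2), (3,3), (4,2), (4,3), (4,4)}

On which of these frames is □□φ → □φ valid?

F2, F3

Frame correspondent (Sahlqvist): ∀x ∀y (Rxy → ∃z (Rxz ∧ Rzy)) — i.e. density.
F1: fails — Rvz but no t with Rvt and Rtz.
F2: ✓.
F3: ✓.
Valid on: F2, F3.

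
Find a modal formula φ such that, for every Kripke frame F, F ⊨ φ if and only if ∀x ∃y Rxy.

□q → ◇q

The condition is seriality. The D schema □q → ◇q defines it.
Suppose □q→◇q is valid. At any x set V(q)=W. Then □q at x, so ◇q at x, so x has a successor.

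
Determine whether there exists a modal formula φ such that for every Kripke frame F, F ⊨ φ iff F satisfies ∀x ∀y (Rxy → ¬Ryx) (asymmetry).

No

Modal frame validity is preserved under surjective bounded morphisms.
The 4-cycle (worlds w0,w1,w2,w3 with w0→w1→w2→w3→w0) is asymmetric. Mapping every world to a single reflexive point • is a surjective bounded morphism, and the reflexive point is not asymmetric (R•• but asymmetry requires ¬R••).
Hence asymmetry is not modally definable.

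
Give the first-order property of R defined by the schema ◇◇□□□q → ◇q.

This is a Sahlqvist (Geach-type) schema ◇^2□^3q → □^0◇^1q.
Minimal-valuation argument: fix x; take any y with xR^2y and any z with xR^0z. Set V(q) to the set of worlds R-reachable from y in exactly 3 steps. Then □^3q holds at y, so the antecedent holds at x; validity forces ◇^1q at z, giving a w with zR^1w and yR^3w.
First-order correspondent: ∀x ∀y (xR²y → ∃w (yR³w ∧ xRw)).

∀x ∀y (xR²y → ∃w (yR³w ∧ xRw))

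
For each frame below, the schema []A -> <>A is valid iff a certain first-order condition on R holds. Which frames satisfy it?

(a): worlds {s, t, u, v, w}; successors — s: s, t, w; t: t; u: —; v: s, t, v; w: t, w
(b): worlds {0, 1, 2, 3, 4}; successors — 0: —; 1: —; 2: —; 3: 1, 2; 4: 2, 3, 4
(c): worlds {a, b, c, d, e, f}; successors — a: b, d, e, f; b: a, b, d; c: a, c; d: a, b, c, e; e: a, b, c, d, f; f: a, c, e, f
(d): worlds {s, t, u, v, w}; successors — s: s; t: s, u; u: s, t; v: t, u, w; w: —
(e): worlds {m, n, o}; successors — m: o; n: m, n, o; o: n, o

Frame correspondent (Sahlqvist): forall x exists y Rxy — i.e. seriality.
(a): fails — world u has no successor.
(b): fails — world 0 has no successor.
(c): ✓.
(d): fails — world w has no successor.
(e): ✓.

(c), (e)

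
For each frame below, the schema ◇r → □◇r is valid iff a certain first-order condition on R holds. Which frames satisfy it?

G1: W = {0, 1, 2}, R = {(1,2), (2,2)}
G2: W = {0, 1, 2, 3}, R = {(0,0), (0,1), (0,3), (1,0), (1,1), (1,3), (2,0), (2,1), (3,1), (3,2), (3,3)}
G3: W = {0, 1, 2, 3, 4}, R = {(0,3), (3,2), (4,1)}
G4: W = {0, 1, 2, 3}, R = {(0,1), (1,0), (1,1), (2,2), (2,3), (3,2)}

G1

The schema corresponds to the Euclidean property: ∀x ∀y ∀z (Rxy ∧ Rxz → Ryz).
G1: satisfies the condition.
G2: fails — R03 and R00 but not R30.
G3: fails — R03 and R03 but not R33.
G4: fails — R10 and R10 but not R00.
Valid on: G1.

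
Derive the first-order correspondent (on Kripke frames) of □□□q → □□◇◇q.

This is a Sahlqvist (Geach-type) schema ◇^0□^3q → □^2◇^2q.
Minimal-valuation argument: fix x; take any y with xR^0y and any z with xR^2z. Set V(q) to the set of worlds R-reachable from y in exactly 3 steps. Then □^3q holds at y, so the antecedent holds at x; validity forces ◇^2q at z, giving a w with zR^2w and yR^3w.
First-order correspondent: ∀x ∀z (xR²z → ∃w (xR³w ∧ zR²w)).

∀x ∀z (xR²z → ∃w (xR³w ∧ zR²w))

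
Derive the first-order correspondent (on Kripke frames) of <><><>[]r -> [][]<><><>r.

forall x forall y forall z ((x R^3 y & x R^2 z) -> exists w (yRw & z R^3 w))

This is a Sahlqvist (Geach-type) schema ◇^3□^1r → □^2◇^3r.
Minimal-valuation argument: fix x; take any y with xR^3y and any z with xR^2z. Set V(r) to the set of worlds R-reachable from y in exactly 1 step. Then □^1r holds at y, so the antecedent holds at x; validity forces ◇^3r at z, giving a w with zR^3w and yR^1w.
First-order correspondent: forall x forall y forall z ((x R^3 y & x R^2 z) -> exists w (yRw & z R^3 w)).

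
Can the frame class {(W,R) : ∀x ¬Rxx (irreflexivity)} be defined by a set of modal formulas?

Not modally definable

If a class were modally definable it would be closed under surjective bounded morphisms (Goldblatt–Thomason).
The 4-cycle (worlds s,t,u,v with s→t→u→v→s) is irreflexive, and the map sending every world to a single reflexive point • is a surjective bounded morphism (forth: every edge maps to (•,•); back: every world has a successor). So any modal formula valid on the 4-cycle is also valid on the reflexive point, which is not irreflexive.
Hence irreflexivity is not modally definable.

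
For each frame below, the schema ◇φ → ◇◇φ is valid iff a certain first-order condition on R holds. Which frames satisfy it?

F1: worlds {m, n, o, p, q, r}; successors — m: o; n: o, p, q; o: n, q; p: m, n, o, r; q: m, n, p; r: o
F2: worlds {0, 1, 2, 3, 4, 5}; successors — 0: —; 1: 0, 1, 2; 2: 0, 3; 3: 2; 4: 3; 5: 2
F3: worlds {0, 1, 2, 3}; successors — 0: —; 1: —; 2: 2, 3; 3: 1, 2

none

The schema corresponds to a generalized confluence (Geach) condition: ∀x ∀y (xRy → ∃w (y = w ∧ xR²w)).
F1: fails — mRo but no w with o=w and mR²w.
F2: fails — 2R0 but no w with 0=w and 2R²w.
F3: fails — 3R1 but no w with 1=w and 3R²w.
Valid on no frame.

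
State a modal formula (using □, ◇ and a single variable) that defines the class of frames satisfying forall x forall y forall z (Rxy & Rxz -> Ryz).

This is the Euclidean property; the standard corresponding axiom is 5: ◇r → □◇r.
Suppose ◇r→□◇r is valid. Take Rxy, Rxz and set V(r)={y}. Then ◇r at x, so □◇r at x, so ◇r at z, so some w with Rzw has r; w=y, i.e. Rzy. By symmetry of the argument, Ryz.

◇r → □◇r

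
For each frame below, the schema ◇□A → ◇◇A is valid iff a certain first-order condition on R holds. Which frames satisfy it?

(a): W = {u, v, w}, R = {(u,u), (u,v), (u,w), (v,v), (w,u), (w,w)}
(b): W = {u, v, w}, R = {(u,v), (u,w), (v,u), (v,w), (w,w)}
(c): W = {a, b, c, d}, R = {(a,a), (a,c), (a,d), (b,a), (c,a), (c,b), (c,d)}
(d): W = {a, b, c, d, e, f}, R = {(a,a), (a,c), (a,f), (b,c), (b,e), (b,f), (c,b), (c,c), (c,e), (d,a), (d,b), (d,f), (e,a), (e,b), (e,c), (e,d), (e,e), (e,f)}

Frame correspondent (Sahlqvist): ∀x ∀y (xRy → ∃w (yRw ∧ xR²w)) — i.e. a generalized confluence (Geach) condition.
(a): satisfies the condition.
(b): satisfies the condition.
(c): fails — aRd but no w with dRw and aR²w.
(d): fails — aRf but no w with fRw and aR²w.

(a), (b)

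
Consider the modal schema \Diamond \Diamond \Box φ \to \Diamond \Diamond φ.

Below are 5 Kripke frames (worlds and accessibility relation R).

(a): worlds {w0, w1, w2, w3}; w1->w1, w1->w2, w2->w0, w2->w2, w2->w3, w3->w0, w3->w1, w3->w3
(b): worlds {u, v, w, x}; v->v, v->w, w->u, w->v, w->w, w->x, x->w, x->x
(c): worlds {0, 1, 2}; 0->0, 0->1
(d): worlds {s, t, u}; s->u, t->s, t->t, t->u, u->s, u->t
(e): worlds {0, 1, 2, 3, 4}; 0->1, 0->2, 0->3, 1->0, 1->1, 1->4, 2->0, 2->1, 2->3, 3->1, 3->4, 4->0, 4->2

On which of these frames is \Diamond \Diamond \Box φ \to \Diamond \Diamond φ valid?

This is the axiom for a generalized confluence (Geach) condition; its first-order frame correspondent is \forall x \forall y (x R^2 y \to \exists w (yRw \wedge x R^2 w)).
(a): fails — w1R²w0 but no w with w0Rw and w1R²w.
(b): fails — vR²u but no t with uRt and vR²t.
(c): fails — 0R²1 but no w with 1Rw and 0R²w.
(d): fails — sR²s but no w with sRw and sR²w.
(e): condition met.

(e)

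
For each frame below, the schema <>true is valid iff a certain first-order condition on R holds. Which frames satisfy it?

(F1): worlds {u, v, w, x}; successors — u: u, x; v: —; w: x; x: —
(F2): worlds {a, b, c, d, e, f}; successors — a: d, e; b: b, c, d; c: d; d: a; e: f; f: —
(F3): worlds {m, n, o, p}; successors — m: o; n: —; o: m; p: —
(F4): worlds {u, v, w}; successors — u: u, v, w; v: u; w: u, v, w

This is the axiom for seriality; its first-order frame correspondent is forall x exists y Rxy.
(F1): fails — world v has no successor.
(F2): fails — world f has no successor.
(F3): fails — world n has no successor.
(F4): holds.
Valid on: (F4).

(F4)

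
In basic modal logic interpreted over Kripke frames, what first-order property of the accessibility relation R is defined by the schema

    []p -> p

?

This is the T axiom.
It corresponds to reflexivity: forall x Rxx.

reflexivity: forall x Rxx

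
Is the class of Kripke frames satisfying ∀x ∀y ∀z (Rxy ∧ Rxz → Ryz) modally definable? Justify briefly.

Yes — defined by ◇q → □◇q

Yes: it is the Euclidean property, defined by the 5 schema ◇q → □◇q.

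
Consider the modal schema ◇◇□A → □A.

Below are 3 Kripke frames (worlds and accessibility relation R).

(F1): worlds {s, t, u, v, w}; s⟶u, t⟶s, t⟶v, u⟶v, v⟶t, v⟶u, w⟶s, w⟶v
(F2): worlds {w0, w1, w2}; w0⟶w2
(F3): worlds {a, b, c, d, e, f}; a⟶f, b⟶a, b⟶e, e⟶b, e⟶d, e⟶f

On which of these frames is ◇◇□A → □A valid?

Frame correspondent (Sahlqvist): ∀x ∀y ∀z ((xR²y ∧ xRz) → ∃w (yRw ∧ z = w)) — i.e. a generalized confluence (Geach) condition.
(F1): fails — tR²u, tRs but no w* with uRw* and s=w*.
(F2): ✓.
(F3): fails — bR²d, bRa but no w with dRw and a=w.

(F2)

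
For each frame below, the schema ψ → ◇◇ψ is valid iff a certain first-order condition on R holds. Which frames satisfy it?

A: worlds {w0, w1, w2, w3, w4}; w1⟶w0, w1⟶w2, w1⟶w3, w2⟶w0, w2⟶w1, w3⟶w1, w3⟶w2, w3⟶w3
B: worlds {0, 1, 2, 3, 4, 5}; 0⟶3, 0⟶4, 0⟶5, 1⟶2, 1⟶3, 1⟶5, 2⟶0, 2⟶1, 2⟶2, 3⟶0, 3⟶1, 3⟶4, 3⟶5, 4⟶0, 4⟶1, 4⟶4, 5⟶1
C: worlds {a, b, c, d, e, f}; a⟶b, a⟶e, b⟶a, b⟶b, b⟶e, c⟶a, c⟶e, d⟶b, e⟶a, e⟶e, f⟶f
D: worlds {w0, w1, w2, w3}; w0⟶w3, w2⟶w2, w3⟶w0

B

The schema corresponds to a generalized confluence (Geach) condition: ∀x ∃w (x = w ∧ xR²w).
A: fails — at w0 but no w with w0=w and w0R²w.
B: satisfies the condition.
C: fails — at c but no w with c=w and cR²w.
D: fails — at w1 but no w with w1=w and w1R²w.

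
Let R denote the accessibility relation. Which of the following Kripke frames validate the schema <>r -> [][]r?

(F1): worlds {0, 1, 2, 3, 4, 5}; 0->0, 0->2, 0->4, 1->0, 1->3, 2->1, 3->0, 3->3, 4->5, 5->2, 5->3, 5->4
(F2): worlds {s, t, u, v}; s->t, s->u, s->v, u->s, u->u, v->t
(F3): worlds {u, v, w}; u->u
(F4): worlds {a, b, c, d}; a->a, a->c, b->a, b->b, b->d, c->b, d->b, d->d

This is the axiom for a generalized confluence (Geach) condition; its first-order frame correspondent is forall x forall y forall z ((xRy & x R^2 z) -> exists w (y = w & z = w)).
(F1): fails — 0R0, 0R²1 but 0 ≠ 1.
(F2): fails — sRt, sR²s but t ≠ s.
(F3): ✓.
(F4): fails — aRa, aR²b but a ≠ b.

(F3)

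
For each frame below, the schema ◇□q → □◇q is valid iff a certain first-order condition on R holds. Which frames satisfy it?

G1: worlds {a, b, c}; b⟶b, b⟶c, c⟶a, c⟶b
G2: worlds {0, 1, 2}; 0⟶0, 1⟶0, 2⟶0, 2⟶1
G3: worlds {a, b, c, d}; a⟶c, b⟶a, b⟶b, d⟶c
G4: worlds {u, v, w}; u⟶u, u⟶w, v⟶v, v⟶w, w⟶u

G2

The schema corresponds to convergence: ∀x ∀y ∀z (Rxy ∧ Rxz → ∃w (Ryw ∧ Rzw)).
G1: fails — Rca and Rca but a and a have no common successor.
G2: ✓.
G3: fails — Rac and Rac but c and c have no common successor.
G4: fails — Rvv and Rvw but v and w have no common successor.
Valid on: G2.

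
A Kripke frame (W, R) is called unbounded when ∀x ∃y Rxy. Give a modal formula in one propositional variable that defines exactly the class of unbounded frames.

□q → ◇q

The condition is seriality. The D schema □q → ◇q defines it.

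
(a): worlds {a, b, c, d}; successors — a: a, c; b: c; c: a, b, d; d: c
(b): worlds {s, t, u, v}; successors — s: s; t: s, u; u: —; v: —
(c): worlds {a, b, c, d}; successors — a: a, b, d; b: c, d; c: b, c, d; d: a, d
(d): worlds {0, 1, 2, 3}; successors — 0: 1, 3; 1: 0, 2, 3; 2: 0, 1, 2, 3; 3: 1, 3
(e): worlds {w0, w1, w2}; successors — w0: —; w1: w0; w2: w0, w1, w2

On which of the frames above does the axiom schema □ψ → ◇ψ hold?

Frame correspondent (Sahlqvist): ∀x ∃y Rxy — i.e. seriality.
(a): condition met.
(b): fails — world u has no successor.
(c): condition met.
(d): condition met.
(e): fails — world w0 has no successor.

(a), (c), (d)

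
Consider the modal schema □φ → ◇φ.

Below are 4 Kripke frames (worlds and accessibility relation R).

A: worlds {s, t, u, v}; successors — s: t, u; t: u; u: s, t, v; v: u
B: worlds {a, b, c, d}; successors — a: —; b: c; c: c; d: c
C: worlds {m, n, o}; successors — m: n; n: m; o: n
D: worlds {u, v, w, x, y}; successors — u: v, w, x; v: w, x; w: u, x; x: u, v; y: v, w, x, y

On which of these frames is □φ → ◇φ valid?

This is the axiom for seriality; its first-order frame correspondent is ∀x ∃y Rxy.
A: satisfies the condition.
B: fails — world a has no successor.
C: satisfies the condition.
D: satisfies the condition.
Valid on: A, C, D.

A, C, D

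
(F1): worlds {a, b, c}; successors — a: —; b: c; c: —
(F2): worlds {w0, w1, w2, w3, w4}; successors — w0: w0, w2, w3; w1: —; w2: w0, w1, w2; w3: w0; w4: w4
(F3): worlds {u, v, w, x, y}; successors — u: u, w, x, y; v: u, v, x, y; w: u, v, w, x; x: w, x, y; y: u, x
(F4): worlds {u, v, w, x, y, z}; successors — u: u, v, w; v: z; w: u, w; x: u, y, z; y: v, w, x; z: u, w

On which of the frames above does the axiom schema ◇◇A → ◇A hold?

Frame correspondent (Sahlqvist): ∀x ∀y ∀z (Rxy ∧ Ryz → Rxz) — i.e. transitivity.
(F1): holds.
(F2): fails — Rw3w0 and Rw0w2 but not Rw3w2.
(F3): fails — Rxw and Rwu but not Rxu.
(F4): fails — Ruv and Rvz but not Ruz.

(F1)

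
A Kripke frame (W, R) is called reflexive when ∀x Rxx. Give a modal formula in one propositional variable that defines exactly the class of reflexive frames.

The condition is reflexivity. The T schema □r → r defines it.
Suppose □r→r is valid. At any x set V(r)={w : Rxw}. Then □r holds at x, so r holds at x, i.e. Rxx.

□r → r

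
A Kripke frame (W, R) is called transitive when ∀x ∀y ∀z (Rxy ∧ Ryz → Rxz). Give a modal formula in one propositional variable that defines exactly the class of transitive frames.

This is transitivity; the standard corresponding axiom is 4: □p → □□p.
Suppose □p→□□p is valid. Take Rxy, Ryz and set V(p)={w : Rxw}. Then □p at x, so □□p at x, so □p at y, so p at z, i.e. Rxz.

□p → □□p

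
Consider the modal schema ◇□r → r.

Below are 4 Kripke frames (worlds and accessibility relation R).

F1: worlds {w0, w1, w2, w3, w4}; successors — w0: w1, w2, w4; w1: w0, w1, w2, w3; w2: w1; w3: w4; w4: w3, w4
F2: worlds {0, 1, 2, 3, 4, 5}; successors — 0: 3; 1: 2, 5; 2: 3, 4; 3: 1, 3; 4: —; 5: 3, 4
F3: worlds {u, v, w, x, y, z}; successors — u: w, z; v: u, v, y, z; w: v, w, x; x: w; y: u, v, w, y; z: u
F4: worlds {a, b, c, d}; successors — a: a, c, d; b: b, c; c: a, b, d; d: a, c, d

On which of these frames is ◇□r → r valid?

F4

Frame correspondent (Sahlqvist): ∀x ∀y (xRy → ∃w (yRw ∧ x = w)) — i.e. a generalized confluence (Geach) condition.
F1: fails — w0Rw2 but no w with w2Rw and w0=w.
F2: fails — 0R3 but no w with 3Rw and 0=w.
F3: fails — uRw but no t with wRt and u=t.
F4: satisfies the condition.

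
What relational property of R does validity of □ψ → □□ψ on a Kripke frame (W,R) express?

transitivity: ∀x ∀y ∀z (Rxy ∧ Ryz → Rxz)

Suppose □ψ→□□ψ is valid. Take Rxy, Ryz and set V(ψ)={w : Rxw}. Then □ψ at x, so □□ψ at x, so □ψ at y, so ψ at z, i.e. Rxz.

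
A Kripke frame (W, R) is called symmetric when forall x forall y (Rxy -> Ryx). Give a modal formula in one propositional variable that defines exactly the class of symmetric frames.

The condition is symmetry. The B schema q → □◇q defines it.

q → □◇q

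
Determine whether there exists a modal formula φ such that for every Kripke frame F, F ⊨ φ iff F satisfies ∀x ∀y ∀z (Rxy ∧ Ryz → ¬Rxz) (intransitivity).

Not definable by any modal formula

Any modally definable frame class is closed under surjective bounded morphisms.
The 5-cycle (worlds a,b,c,d,e with a→b→c→d→e→a) is intransitive. Mapping every world to a single reflexive point • is a surjective bounded morphism; the reflexive point is not intransitive (R••∧R•• but R••).
So no modal formula (or set of formulas) defines exactly the intransitive frames.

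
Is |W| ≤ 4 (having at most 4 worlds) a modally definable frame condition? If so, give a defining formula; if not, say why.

Any modally definable frame class is closed under disjoint unions.
Any modal formula valid on each of 5 disjoint one-world frames is valid on their disjoint union (validity is preserved under disjoint unions). Each one-world frame has |W|=1≤4, but the union has |W|=5.
So no modal formula (or set of formulas) defines exactly the |W|≤4 frames.

Not modally definable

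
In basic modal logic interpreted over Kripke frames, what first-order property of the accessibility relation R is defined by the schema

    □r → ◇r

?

seriality

Suppose □r→◇r is valid. At any x set V(r)=W. Then □r at x, so ◇r at x, so x has a successor.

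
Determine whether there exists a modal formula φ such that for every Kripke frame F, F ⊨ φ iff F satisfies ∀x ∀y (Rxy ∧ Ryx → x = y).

Modal frame validity is preserved under surjective bounded morphisms.
The 4-cycle (worlds w0,w1,w2,w3 with w0→w1→w2→w3→w0) is antisymmetric. Sending even-indexed worlds to • and odd-indexed worlds to ∘ is a surjective bounded morphism onto the two-world frame with •↔∘, which is not antisymmetric.
So the class is not modally definable.

No — not modally definable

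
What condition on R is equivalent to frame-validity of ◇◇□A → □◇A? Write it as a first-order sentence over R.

This is a Sahlqvist (Geach-type) schema ◇^2□^1A → □^1◇^1A.
Minimal-valuation argument: fix x; take any y with xR^2y and any z with xR^1z. Set V(A) to the set of worlds R-reachable from y in exactly 1 step. Then □^1A holds at y, so the antecedent holds at x; validity forces ◇^1A at z, giving a w with zR^1w and yR^1w.
First-order correspondent: ∀x ∀y ∀z ((xR²y ∧ xRz) → ∃w (yRw ∧ zRw)).

∀x ∀y ∀z ((xR²y ∧ xRz) → ∃w (yRw ∧ zRw))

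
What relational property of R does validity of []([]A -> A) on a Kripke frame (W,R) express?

shift-reflexivity: forall x forall y (Rxy -> Ryy)

This schema is the T□ axiom.
Its frame correspondent is shift-reflexivity — forall x forall y (Rxy -> Ryy).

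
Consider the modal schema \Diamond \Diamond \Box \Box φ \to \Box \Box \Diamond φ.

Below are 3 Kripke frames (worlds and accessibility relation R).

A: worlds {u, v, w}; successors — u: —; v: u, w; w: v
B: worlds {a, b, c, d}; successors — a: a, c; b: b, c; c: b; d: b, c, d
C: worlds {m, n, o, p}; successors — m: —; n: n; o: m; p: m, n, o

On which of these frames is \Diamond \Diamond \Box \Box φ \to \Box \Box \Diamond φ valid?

This is the axiom for a generalized confluence (Geach) condition; its first-order frame correspondent is \forall x \forall y \forall z ((x R^2 y \wedge x R^2 z) \to \exists w (y R^2 w \wedge zRw)).
A: fails — vR²v, vR²v but no t with vR²t and vRt.
B: ✓.
C: fails — pR²m, pR²m but no w with mR²w and mRw.
Valid on: B.

B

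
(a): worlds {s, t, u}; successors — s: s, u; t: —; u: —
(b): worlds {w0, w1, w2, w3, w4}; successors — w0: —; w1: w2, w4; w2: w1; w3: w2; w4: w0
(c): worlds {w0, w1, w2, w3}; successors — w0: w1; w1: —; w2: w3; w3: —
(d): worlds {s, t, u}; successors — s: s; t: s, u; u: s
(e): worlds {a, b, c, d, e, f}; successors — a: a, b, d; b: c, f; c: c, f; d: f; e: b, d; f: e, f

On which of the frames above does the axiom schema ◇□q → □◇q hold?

(d)

This is the axiom for convergence; its first-order frame correspondent is ∀x ∀y ∀z (Rxy ∧ Rxz → ∃w (Ryw ∧ Rzw)).
(a): fails — Rsu and Rsu but u and u have no common successor.
(b): fails — Rw1w2 and Rw1w4 but w2 and w4 have no common successor.
(c): fails — Rw0w1 and Rw0w1 but w1 and w1 have no common successor.
(d): condition met.
(e): fails — Rab and Raa but b and a have no common successor.
Valid on: (d).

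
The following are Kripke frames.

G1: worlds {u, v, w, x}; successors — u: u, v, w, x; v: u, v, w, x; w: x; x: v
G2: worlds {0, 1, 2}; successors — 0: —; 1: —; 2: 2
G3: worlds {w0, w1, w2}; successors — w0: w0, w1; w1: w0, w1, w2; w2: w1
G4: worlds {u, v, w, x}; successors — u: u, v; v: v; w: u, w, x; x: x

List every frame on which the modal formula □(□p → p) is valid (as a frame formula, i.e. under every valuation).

G2, G4

This is the axiom for shift-reflexivity; its first-order frame correspondent is ∀x ∀y (Rxy → Ryy).
G1: fails — Ruw but not Rww.
G2: ✓.
G3: fails — Rw1w2 but not Rw2w2.
G4: ✓.
Valid on: G2, G4.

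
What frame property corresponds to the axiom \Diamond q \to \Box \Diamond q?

the Euclidean property: \forall x \forall y \forall z (Rxy \wedge Rxz \to Ryz)

Suppose ◇q→□◇q is valid. Take Rxy, Rxz and set V(q)={y}. Then ◇q at x, so □◇q at x, so ◇q at z, so some w with Rzw has q; w=y, i.e. Rzy. By symmetry of the argument, Ryz.
Conversely, on a frame with the Euclidean property the schema holds at every world under every valuation.
Frame condition: \forall x \forall y \forall z (Rxy \wedge Rxz \to Ryz).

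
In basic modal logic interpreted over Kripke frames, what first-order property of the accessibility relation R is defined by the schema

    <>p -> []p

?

Partial functionality

Suppose ◇p→□p is valid. Take Rxy, Rxz and set V(p)={y}. Then ◇p at x, so □p at x, so p at z, i.e. z=y.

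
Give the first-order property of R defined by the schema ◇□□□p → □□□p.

This is a Sahlqvist (Geach-type) schema ◇^1□^3p → □^3◇^0p.
Minimal-valuation argument: fix x; take any y with xR^1y and any z with xR^3z. Set V(p) to the set of worlds R-reachable from y in exactly 3 steps. Then □^3p holds at y, so the antecedent holds at x; validity forces ◇^0p at z, giving a w with zR^0w and yR^3w.
First-order correspondent: ∀x ∀y ∀z ((xRy ∧ xR³z) → ∃w (yR³w ∧ z = w)).

∀x ∀y ∀z ((xRy ∧ xR³z) → ∃w (yR³w ∧ z = w))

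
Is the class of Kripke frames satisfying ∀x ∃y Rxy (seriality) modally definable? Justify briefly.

Yes — defined by □p → ◇p

This is a Sahlqvist condition; the D axiom □p → ◇p defines it.
Suppose □p→◇p is valid. At any x set V(p)=W. Then □p at x, so ◇p at x, so x has a successor.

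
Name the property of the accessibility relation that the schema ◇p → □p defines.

Suppose ◇p→□p is valid. Take Rxy, Rxz and set V(p)={y}. Then ◇p at x, so □p at x, so p at z, i.e. z=y.

partial functionality: ∀x ∀y ∀z (Rxy ∧ Rxz → y = z)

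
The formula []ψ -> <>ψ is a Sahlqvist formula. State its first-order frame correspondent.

Suppose □ψ→◇ψ is valid. At any x set V(ψ)=W. Then □ψ at x, so ◇ψ at x, so x has a successor.

seriality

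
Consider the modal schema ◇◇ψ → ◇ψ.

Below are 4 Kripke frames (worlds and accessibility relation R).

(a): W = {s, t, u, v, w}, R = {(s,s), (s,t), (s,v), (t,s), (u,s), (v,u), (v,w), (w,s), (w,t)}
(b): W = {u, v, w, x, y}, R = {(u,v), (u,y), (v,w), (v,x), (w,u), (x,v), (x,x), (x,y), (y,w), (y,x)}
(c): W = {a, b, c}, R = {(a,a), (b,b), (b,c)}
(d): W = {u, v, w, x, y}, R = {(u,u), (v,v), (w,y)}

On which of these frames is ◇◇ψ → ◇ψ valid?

Frame correspondent (Sahlqvist): ∀x ∀y ∀z (Rxy ∧ Ryz → Rxz) — i.e. transitivity.
(a): fails — Rvw and Rwt but not Rvt.
(b): fails — Ruv and Rvw but not Ruw.
(c): satisfies the condition.
(d): satisfies the condition.
Valid on: (c), (d).

(c), (d)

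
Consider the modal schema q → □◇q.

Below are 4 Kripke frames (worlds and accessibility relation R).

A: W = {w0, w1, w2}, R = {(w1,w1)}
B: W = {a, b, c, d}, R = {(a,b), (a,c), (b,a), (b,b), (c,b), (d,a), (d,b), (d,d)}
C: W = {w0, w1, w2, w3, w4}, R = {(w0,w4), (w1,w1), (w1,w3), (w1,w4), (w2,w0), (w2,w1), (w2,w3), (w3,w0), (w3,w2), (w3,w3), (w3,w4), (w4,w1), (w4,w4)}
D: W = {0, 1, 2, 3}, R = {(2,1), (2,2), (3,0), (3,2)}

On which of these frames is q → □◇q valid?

Frame correspondent (Sahlqvist): ∀x ∀y (Rxy → Ryx) — i.e. symmetry.
A: ✓.
B: fails — Rcb but not Rbc.
C: fails — Rw0w4 but not Rw4w0.
D: fails — R21 but not R12.

A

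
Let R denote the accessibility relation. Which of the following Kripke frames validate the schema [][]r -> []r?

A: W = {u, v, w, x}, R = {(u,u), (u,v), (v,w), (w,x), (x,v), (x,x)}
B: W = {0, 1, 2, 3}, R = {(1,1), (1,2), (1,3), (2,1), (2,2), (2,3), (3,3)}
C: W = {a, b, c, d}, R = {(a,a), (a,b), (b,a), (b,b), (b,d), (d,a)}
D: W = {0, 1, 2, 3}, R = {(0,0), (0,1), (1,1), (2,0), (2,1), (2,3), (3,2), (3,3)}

B, C, D

The schema corresponds to density: forall x forall y (Rxy -> exists z (Rxz & Rzy)).
A: fails — Rvw but no z with Rvz and Rzw.
B: holds.
C: holds.
D: holds.
Valid on: B, C, D.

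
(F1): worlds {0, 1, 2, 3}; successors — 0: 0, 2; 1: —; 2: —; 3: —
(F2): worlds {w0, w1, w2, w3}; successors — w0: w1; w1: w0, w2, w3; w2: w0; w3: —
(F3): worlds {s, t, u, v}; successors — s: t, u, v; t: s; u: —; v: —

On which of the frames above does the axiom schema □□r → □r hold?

Frame correspondent (Sahlqvist): ∀x ∀y (Rxy → ∃z (Rxz ∧ Rzy)) — i.e. density.
(F1): holds.
(F2): fails — Rw1w2 but no z with Rw1z and Rzw2.
(F3): fails — Rsu but no z with Rsz and Rzu.
Valid on: (F1).

(F1)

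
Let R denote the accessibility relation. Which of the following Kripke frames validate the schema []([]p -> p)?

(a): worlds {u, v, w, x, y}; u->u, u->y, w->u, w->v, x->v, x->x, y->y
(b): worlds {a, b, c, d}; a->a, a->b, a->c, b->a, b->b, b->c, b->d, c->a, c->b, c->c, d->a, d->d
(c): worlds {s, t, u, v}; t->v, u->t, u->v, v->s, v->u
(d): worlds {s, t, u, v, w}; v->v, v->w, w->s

(b)

Frame correspondent (Sahlqvist): forall x forall y (Rxy -> Ryy) — i.e. shift-reflexivity.
(a): fails — Rwv but not Rvv.
(b): holds.
(c): fails — Ruv but not Rvv.
(d): fails — Rws but not Rss.
Valid on: (b).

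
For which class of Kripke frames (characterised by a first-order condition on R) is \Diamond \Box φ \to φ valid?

Equivalently (dual form): φ → □◇φ.
Suppose φ→□◇φ is valid. Take Rxy and set V(φ)={x}. Then φ at x, so □◇φ at x, so ◇φ at y, so some z with Ryz has φ; z=x, i.e. Ryx.
Conversely, any frame satisfying \forall x \forall y (Rxy \to Ryx) validates the schema.
Frame condition: \forall x \forall y (Rxy \to Ryx).

symmetry: \forall x \forall y (Rxy \to Ryx)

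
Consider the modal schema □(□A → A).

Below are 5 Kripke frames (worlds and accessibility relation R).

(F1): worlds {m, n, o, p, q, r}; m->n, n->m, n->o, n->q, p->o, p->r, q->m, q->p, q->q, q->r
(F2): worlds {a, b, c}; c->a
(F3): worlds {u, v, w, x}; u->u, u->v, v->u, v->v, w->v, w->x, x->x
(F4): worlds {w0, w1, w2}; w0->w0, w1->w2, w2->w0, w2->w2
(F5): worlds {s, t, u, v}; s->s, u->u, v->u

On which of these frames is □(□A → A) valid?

The schema corresponds to shift-reflexivity: ∀x ∀y (Rxy → Ryy).
(F1): fails — Rpr but not Rrr.
(F2): fails — Rca but not Raa.
(F3): ✓.
(F4): ✓.
(F5): ✓.

(F3), (F4), (F5)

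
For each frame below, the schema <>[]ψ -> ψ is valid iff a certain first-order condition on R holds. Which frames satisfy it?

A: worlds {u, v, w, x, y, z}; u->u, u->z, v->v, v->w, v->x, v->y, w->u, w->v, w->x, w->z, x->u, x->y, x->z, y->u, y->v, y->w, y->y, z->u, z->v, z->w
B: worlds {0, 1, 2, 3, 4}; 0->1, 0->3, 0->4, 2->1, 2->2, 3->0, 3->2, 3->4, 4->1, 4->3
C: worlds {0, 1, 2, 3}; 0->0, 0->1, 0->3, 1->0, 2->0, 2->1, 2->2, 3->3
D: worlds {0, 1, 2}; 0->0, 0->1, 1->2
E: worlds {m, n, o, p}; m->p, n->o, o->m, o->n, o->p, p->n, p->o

none

Frame correspondent (Sahlqvist): forall x forall y (Rxy -> Ryx) — i.e. symmetry.
A: fails — Rwx but not Rxw.
B: fails — R32 but not R23.
C: fails — R20 but not R02.
D: fails — R01 but not R10.
E: fails — Rom but not Rmo.
Valid on no frame.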